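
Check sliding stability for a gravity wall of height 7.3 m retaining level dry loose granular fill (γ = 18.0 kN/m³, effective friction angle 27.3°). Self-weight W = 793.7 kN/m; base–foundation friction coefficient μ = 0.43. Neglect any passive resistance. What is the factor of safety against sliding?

K_a = tan²(45° − 27.3°/2) = 0.3711.
P_a = ½K_aγH² = 0.5×0.3711×18.0×7.3² = 178.0 kN/m, acting at H/3 = 2.433 m above the base.
FS_sliding = μW / P_a = 0.43×793.7 / 178.0 = 1.917.

1.92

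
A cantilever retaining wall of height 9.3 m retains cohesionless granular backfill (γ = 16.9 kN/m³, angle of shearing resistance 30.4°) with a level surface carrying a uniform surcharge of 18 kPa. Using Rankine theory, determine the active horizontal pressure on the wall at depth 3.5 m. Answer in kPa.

25.3 kPa

K_a = (1 − sin φ)/(1 + sin φ) = 0.3280.
σ_v = γz + q = 16.9 × 3.5 + 18 = 77.15 kPa.
σ_h = K_a σ_v = 0.3280 × 77.15 = 25.30 kPa.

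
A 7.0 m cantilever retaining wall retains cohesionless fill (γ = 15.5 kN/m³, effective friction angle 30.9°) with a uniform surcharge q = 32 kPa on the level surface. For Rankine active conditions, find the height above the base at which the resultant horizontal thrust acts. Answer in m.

2.77 m

K_a = 0.3214.
Triangular part P₁ = ½K_aγH² = 122.1 at H/3 = 2.333 m; rectangular part P₂ = K_a q H = 71.99 at H/2 = 3.500 m.
ȳ = (P₁·2.333 + P₂·3.500)/(P₁+P₂) = 2.766 m.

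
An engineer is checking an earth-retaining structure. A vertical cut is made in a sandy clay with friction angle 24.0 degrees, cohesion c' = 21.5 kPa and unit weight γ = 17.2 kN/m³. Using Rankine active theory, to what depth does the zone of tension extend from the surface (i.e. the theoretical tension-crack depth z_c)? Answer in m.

3.85 m

K_a = tan²(45° − 24.0°/2) = 0.4217; √K_a = 0.6494.
The active pressure is zero where K_a γ z = 2c√K_a, so z_c = 2c/(γ√K_a) = 2×21.5/(17.2×0.6494) = 3.850 m.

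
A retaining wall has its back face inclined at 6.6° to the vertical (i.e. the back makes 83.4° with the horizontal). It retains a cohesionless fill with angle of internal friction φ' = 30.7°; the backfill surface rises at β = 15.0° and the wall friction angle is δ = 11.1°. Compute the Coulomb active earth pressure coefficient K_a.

0.429

K_a = sin²(α+φ) / [sin²α · sin(α−δ) · (1 + √{sin(φ+δ)sin(φ−β) / (sin(α−δ)sin(α+β))})²].
With α = 83.4°, φ = 30.7°, δ = 11.1°, β = 15.0°: K_a = 0.4290.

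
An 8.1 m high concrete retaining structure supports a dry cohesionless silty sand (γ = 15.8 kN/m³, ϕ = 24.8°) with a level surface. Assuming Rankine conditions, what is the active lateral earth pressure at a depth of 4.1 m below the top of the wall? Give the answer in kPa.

K_a = (1 − sin φ)/(1 + sin φ) = 0.4090.
σ_h = K_a γ z = 0.4090 × 15.8 × 4.1 = 26.49 kPa.

26.5 kPa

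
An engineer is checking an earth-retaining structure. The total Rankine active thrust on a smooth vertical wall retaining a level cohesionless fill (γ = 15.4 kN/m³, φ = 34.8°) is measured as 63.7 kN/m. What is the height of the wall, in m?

K_a = 0.2733. P_a = ½ K_a γ H² ⇒ H = √(2P_a/(K_a γ)).
H = √(2×63.7/(0.2733×15.4)) = 5.502 m.

5.50 m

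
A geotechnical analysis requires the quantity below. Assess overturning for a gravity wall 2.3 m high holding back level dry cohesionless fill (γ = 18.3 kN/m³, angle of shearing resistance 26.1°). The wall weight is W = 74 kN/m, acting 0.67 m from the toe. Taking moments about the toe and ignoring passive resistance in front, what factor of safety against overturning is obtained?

K_a = tan²(45° − 26.1°/2) = 0.3889.
P_a = ½K_aγH² = 0.5×0.3889×18.3×2.3² = 18.83 kN/m, acting at H/3 = 0.7667 m above the base.
Overturning moment M_o = P_a × H/3 = 18.83 × 0.7667 = 14.43.
Resisting moment M_r = W × 0.67 = 74 × 0.67 = 49.58.
FS_overturning = M_r/M_o = 49.58/14.43 = 3.435.

3.44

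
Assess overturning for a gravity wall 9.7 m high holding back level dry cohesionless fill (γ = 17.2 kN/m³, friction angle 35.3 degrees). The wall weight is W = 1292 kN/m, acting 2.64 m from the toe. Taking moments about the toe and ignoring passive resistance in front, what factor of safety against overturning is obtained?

K_a = tan²(45° − 35.3°/2) = 0.2675.
P_a = ½K_aγH² = 0.5×0.2675×17.2×9.7² = 216.5 kN/m, acting at H/3 = 3.233 m above the base.
Overturning moment M_o = P_a × H/3 = 216.5 × 3.233 = 700.0.
Resisting moment M_r = W × 2.64 = 1292 × 2.64 = 3411.
FS_overturning = M_r/M_o = 3411/700.0 = 4.873.

4.87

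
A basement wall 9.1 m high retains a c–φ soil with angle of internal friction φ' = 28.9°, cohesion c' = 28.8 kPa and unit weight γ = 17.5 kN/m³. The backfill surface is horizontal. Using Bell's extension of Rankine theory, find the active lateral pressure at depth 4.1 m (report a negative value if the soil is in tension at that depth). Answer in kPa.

K_a = (1 − sin φ)/(1 + sin φ) = 0.3484.
σ_a = K_a γ z − 2c√K_a = 0.3484×17.5×4.1 − 2×28.8×0.5902 = -9.002 kPa.

-9.00 kPa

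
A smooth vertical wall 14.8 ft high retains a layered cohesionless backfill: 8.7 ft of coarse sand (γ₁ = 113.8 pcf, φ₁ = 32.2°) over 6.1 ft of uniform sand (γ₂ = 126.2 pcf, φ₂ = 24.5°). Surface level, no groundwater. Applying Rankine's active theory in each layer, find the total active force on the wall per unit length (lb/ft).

4780 lb/ft

K_a1 = tan²(45°−32.2°/2) = 0.3047; K_a2 = tan²(45°−24.5°/2) = 0.4137.
Layer 1: σ at base = K_a1 γ₁ h₁ = 301.7 psf; P₁ = ½×301.7×8.7 = 1312.
Layer 2: σ_v at top = γ₁h₁ = 990.1; σ_h top = K_a2×990.1 = 409.6; σ_h base = K_a2×(990.1+126.2×6.1) = 728.1.
P₂ = ½(409.6+728.1)×6.1 = 3470. Total P_a = 1312+3470 = 4783 lb/ft.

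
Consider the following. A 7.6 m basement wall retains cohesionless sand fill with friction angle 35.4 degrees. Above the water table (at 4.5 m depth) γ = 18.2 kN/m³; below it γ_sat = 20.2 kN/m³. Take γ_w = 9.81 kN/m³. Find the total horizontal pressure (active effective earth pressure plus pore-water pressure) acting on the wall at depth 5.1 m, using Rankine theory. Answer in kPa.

K_a = (1 − sin φ)/(1 + sin φ) = 0.2664.
γ' = 20.2 − 9.81 = 10.39 kN/m³.
Effective vertical stress at 5.1 m: σ'_v = 18.2×4.5 + 10.39×0.600 = 88.13 kPa.
σ'_h = K_a σ'_v = 0.2664 × 88.13 = 23.48 kPa; u = γ_w × 0.600 = 5.886 kPa.
Total σ_h = 23.48 + 5.886 = 29.36 kPa.

29.4 kPa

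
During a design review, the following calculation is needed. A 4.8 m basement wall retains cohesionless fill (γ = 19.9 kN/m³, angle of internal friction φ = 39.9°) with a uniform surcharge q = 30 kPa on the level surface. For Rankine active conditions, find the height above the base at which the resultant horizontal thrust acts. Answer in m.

1.91 m

K_a = 0.2184.
Triangular part P₁ = ½K_aγH² = 50.08 at H/3 = 1.600 m; rectangular part P₂ = K_a q H = 31.45 at H/2 = 2.400 m.
ȳ = (P₁·1.600 + P₂·2.400)/(P₁+P₂) = 1.909 m.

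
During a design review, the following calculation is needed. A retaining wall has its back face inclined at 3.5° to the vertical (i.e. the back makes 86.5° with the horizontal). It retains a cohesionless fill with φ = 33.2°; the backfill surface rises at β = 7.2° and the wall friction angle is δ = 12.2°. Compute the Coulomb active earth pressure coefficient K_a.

K_a = sin²(α+φ) / [sin²α · sin(α−δ) · (1 + √{sin(φ+δ)sin(φ−β) / (sin(α−δ)sin(α+β))})²].
With α = 86.5°, φ = 33.2°, δ = 12.2°, β = 7.2°: K_a = 0.3192.

0.319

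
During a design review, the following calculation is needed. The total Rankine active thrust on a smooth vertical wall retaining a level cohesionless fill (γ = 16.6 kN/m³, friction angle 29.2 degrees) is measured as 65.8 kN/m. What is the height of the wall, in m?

K_a = 0.3442. P_a = ½ K_a γ H² ⇒ H = √(2P_a/(K_a γ)).
H = √(2×65.8/(0.3442×16.6)) = 4.799 m.

4.80 m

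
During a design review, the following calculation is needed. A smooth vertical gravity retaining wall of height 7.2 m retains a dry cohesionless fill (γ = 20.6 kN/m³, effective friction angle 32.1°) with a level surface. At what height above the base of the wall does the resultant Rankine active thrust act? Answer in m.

K_a = 0.3060.
The pressure distribution is triangular, so the resultant acts at H/3 above the base = 7.2/3 = 2.400 m.

2.40 m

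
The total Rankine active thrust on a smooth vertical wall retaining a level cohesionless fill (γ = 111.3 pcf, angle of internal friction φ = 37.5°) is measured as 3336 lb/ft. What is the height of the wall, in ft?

15.7 ft

K_a = 0.2432. P_a = ½ K_a γ H² ⇒ H = √(2P_a/(K_a γ)).
H = √(2×3336/(0.2432×111.3)) = 15.70 ft.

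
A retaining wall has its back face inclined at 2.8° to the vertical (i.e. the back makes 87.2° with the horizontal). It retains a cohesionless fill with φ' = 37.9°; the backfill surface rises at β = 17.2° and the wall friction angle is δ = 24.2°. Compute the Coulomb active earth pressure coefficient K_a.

0.294

K_a = sin²(α+φ) / [sin²α · sin(α−δ) · (1 + √{sin(φ+δ)sin(φ−β) / (sin(α−δ)sin(α+β))})²].
With α = 87.2°, φ = 37.9°, δ = 24.2°, β = 17.2°: K_a = 0.2936.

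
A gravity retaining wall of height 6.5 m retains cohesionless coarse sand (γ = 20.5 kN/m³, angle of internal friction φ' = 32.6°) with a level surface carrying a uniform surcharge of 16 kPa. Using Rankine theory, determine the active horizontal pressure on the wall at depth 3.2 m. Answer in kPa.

K_a = (1 − sin φ)/(1 + sin φ) = 0.2997.
σ_v = γz + q = 20.5 × 3.2 + 16 = 81.60 kPa.
σ_h = K_a σ_v = 0.2997 × 81.60 = 24.46 kPa.

24.5 kPa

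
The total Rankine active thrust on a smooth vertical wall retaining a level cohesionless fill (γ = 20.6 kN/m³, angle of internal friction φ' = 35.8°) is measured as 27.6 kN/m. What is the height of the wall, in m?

3.20 m

K_a = 0.2619. P_a = ½ K_a γ H² ⇒ H = √(2P_a/(K_a γ)).
H = √(2×27.6/(0.2619×20.6)) = 3.199 m.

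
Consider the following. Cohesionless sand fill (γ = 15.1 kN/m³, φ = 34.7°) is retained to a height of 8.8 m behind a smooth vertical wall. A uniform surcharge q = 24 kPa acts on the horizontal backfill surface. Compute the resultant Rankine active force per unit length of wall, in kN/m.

218 kN/m

K_a = tan²(45° − φ/2) = 0.2745.
Soil triangle: ½ K_a γ H² = 0.5×0.2745×15.1×8.8² = 160.5 kN/m.
Surcharge rectangle: K_a q H = 0.2745×24×8.8 = 57.97 kN/m.
Total = 160.5 + 57.97 = 218.4 kN/m.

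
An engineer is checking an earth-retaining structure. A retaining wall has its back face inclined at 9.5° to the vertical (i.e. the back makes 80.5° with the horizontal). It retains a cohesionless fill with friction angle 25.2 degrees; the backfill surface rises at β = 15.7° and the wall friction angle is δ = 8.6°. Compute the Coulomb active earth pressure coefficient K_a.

K_a = sin²(α+φ) / [sin²α · sin(α−δ) · (1 + √{sin(φ+δ)sin(φ−β) / (sin(α−δ)sin(α+β))})²].
With α = 80.5°, φ = 25.2°, δ = 8.6°, β = 15.7°: K_a = 0.5826.

0.583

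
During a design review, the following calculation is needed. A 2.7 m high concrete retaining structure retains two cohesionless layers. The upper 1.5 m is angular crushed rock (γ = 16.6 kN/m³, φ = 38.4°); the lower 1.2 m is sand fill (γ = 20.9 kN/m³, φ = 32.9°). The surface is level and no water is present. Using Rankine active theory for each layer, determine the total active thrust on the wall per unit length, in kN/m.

17.7 kN/m

K_a1 = tan²(45°−38.4°/2) = 0.2337; K_a2 = tan²(45°−32.9°/2) = 0.2960.
Layer 1: σ at base = K_a1 γ₁ h₁ = 5.819 kPa; P₁ = ½×5.819×1.5 = 4.364.
Layer 2: σ_v at top = γ₁h₁ = 24.90; σ_h top = K_a2×24.90 = 7.371; σ_h base = K_a2×(24.90+20.9×1.2) = 14.80.
P₂ = ½(7.371+14.80)×1.2 = 13.30. Total P_a = 4.364+13.30 = 17.66 kN/m.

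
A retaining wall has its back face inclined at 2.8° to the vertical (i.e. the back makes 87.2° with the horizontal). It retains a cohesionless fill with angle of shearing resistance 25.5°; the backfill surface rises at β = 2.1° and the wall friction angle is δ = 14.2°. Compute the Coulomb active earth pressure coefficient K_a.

0.389

K_a = sin²(α+φ) / [sin²α · sin(α−δ) · (1 + √{sin(φ+δ)sin(φ−β) / (sin(α−δ)sin(α+β))})²].
With α = 87.2°, φ = 25.5°, δ = 14.2°, β = 2.1°: K_a = 0.3886.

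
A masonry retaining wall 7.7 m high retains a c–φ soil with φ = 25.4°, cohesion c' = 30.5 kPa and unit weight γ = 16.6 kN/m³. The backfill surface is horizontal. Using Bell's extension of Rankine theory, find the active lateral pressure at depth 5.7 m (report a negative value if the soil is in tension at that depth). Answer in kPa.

K_a = (1 − sin φ)/(1 + sin φ) = 0.3996.
σ_a = K_a γ z − 2c√K_a = 0.3996×16.6×5.7 − 2×30.5×0.6322 = -0.7483 kPa.

-0.748 kPa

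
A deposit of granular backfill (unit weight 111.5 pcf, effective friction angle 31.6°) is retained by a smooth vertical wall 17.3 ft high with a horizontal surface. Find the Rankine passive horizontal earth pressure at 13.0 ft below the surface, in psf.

4640 psf

K_p = (1 + sin φ)/(1 − sin φ) = 3.202.
σ_h = K_p γ z = 3.202 × 111.5 × 13.0 = 4641 psf.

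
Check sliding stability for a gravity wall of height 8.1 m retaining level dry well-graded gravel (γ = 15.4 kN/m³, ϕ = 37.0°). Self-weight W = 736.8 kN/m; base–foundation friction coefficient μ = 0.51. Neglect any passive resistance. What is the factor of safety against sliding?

2.99

K_a = tan²(45° − 37.0°/2) = 0.2486.
P_a = ½K_aγH² = 0.5×0.2486×15.4×8.1² = 125.6 kN/m, acting at H/3 = 2.700 m above the base.
FS_sliding = μW / P_a = 0.51×736.8 / 125.6 = 2.992.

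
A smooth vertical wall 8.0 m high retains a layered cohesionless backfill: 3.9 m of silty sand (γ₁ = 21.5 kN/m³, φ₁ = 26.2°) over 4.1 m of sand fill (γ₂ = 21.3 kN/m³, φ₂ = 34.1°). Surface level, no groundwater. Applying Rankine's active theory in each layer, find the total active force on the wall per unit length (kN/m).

211 kN/m

K_a1 = tan²(45°−26.2°/2) = 0.3874; K_a2 = tan²(45°−34.1°/2) = 0.2815.
Layer 1: σ at base = K_a1 γ₁ h₁ = 32.49 kPa; P₁ = ½×32.49×3.9 = 63.35.
Layer 2: σ_v at top = γ₁h₁ = 83.85; σ_h top = K_a2×83.85 = 23.61; σ_h base = K_a2×(83.85+21.3×4.1) = 48.19.
P₂ = ½(23.61+48.19)×4.1 = 147.2. Total P_a = 63.35+147.2 = 210.5 kN/m.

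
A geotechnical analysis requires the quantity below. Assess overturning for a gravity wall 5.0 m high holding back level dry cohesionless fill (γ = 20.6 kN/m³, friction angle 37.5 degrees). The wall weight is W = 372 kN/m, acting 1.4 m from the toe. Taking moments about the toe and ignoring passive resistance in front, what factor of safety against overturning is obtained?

4.99

K_a = tan²(45° − 37.5°/2) = 0.2432.
P_a = ½K_aγH² = 0.5×0.2432×20.6×5.0² = 62.62 kN/m, acting at H/3 = 1.667 m above the base.
Overturning moment M_o = P_a × H/3 = 62.62 × 1.667 = 104.4.
Resisting moment M_r = W × 1.4 = 372 × 1.4 = 520.8.
FS_overturning = M_r/M_o = 520.8/104.4 = 4.990.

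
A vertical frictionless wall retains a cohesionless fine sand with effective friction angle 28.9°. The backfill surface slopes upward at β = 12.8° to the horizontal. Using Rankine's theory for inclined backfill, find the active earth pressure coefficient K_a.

0.379

K_a = cos β · (cos β − √(cos²β − cos²φ)) / (cos β + √(cos²β − cos²φ)).
cos β = 0.9751, cos φ = 0.8755, √(cos²β − cos²φ) = 0.4295.
K_a = 0.9751 × (0.9751 − 0.4295)/(0.9751 + 0.4295) = 0.3788.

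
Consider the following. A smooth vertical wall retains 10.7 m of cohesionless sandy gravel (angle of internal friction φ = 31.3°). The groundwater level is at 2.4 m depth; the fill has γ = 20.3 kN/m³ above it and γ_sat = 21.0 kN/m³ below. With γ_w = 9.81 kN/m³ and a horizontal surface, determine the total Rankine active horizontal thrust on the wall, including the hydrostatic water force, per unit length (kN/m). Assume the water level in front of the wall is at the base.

K_a = tan²(45° − φ/2) = 0.3162.
γ' = 21.0 − 9.81 = 11.19 kN/m³. Depth below WT = 8.3 m.
σ'_h at WT = K_a γ d_w = 15.41 kPa; at base = 15.41 + K_a γ' × 8.3 = 44.77 kPa.
P₁ (0–2.4 m) = ½×15.41×2.4 = 18.49. P₂ (2.4–10.7 m) = ½(15.41+44.77)×8.3 = 249.7.
P_w = ½ γ_w h₂² = 0.5×9.81×8.3² = 337.9. Total = 18.49+249.7+337.9 = 606.1 kN/m.

606 kN/m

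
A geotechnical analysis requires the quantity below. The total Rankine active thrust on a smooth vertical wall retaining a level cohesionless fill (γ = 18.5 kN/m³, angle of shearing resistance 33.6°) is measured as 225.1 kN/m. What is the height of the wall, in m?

9.20 m

K_a = 0.2875. P_a = ½ K_a γ H² ⇒ H = √(2P_a/(K_a γ)).
H = √(2×225.1/(0.2875×18.5)) = 9.200 m.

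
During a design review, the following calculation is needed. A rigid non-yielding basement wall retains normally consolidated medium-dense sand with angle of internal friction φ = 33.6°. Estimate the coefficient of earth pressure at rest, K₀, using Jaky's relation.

K₀ = 1 − sin φ' = 1 − sin 33.6° = 0.4466.

0.447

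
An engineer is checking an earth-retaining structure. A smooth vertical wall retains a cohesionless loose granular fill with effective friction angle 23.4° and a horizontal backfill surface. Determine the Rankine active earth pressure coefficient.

K_a = tan²(45° − φ/2) = tan²(33.30°) = 0.4315.

0.431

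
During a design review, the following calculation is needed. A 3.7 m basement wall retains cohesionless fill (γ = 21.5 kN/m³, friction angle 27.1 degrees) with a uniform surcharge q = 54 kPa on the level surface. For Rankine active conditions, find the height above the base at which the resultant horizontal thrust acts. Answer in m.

1.59 m

K_a = 0.3741.
Triangular part P₁ = ½K_aγH² = 55.05 at H/3 = 1.233 m; rectangular part P₂ = K_a q H = 74.74 at H/2 = 1.850 m.
ȳ = (P₁·1.233 + P₂·1.850)/(P₁+P₂) = 1.588 m.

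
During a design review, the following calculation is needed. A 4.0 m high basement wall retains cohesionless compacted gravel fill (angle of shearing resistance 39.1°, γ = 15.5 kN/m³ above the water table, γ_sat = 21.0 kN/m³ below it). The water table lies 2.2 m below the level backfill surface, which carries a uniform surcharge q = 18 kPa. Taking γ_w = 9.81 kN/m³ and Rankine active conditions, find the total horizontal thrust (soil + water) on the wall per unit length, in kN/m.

58.7 kN/m

K_a = tan²(45° − φ/2) = 0.2265.
γ' = 21.0 − 9.81 = 11.19 kN/m³. h₂ = H − d_w = 1.8 m.
σ'_h: at surface K_a·q = 4.077; at WT K_a(q+γd_w) = 11.80; at base K_a(q+γd_w+γ'h₂) = 16.36 kPa.
P₁ = ½(4.077+11.80)×2.2 = 17.46; P₂ = ½(11.80+16.36)×1.8 = 25.35; P_w = ½γ_w h₂² = 15.89.
Total = 17.46+25.35+15.89 = 58.70 kN/m.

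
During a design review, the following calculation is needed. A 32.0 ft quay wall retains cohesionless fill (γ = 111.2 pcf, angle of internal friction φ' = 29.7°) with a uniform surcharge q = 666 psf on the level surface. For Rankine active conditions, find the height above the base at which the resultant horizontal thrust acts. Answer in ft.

K_a = 0.3374.
Triangular part P₁ = ½K_aγH² = 19210 at H/3 = 10.67 ft; rectangular part P₂ = K_a q H = 7190 at H/2 = 16.00 ft.
ȳ = (P₁·10.67 + P₂·16.00)/(P₁+P₂) = 12.12 ft.

12.1 ft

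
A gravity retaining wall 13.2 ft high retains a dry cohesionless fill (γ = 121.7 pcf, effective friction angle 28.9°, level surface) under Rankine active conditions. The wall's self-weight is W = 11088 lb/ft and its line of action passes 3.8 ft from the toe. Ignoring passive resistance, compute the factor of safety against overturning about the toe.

2.59

K_a = tan²(45° − 28.9°/2) = 0.3484.
P_a = ½K_aγH² = 0.5×0.3484×121.7×13.2² = 3693 lb/ft, acting at H/3 = 4.400 ft above the base.
Overturning moment M_o = P_a × H/3 = 3693 × 4.400 = 16250.
Resisting moment M_r = W × 3.8 = 11088 × 3.8 = 42130.
FS_overturning = M_r/M_o = 42130/16250 = 2.593.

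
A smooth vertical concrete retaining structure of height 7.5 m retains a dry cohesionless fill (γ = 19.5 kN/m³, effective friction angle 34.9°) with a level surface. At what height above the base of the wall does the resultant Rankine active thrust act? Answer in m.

K_a = 0.2721.
The pressure distribution is triangular, so the resultant acts at H/3 above the base = 7.5/3 = 2.500 m.

2.50 m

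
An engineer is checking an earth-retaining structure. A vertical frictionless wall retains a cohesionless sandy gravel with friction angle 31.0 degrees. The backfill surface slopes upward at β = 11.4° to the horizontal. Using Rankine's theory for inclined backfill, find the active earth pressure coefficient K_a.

0.340

K_a = cos β · (cos β − √(cos²β − cos²φ)) / (cos β + √(cos²β − cos²φ)).
cos β = 0.9803, cos φ = 0.8572, √(cos²β − cos²φ) = 0.4756.
K_a = 0.9803 × (0.9803 − 0.4756)/(0.9803 + 0.4756) = 0.3398.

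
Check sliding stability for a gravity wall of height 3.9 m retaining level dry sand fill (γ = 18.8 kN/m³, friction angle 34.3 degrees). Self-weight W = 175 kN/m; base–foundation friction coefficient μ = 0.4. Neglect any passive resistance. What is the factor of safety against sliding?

K_a = tan²(45° − 34.3°/2) = 0.2792.
P_a = ½K_aγH² = 0.5×0.2792×18.8×3.9² = 39.91 kN/m, acting at H/3 = 1.300 m above the base.
FS_sliding = μW / P_a = 0.4×175 / 39.91 = 1.754.

1.75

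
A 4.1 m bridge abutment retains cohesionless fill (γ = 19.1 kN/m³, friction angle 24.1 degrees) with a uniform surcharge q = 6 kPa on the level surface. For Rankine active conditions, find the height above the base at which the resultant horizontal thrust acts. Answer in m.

K_a = 0.4201.
Triangular part P₁ = ½K_aγH² = 67.44 at H/3 = 1.367 m; rectangular part P₂ = K_a q H = 10.33 at H/2 = 2.050 m.
ȳ = (P₁·1.367 + P₂·2.050)/(P₁+P₂) = 1.457 m.

1.46 m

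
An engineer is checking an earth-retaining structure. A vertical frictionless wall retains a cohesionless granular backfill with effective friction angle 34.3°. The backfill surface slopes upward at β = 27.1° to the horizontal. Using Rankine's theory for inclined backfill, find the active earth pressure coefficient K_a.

0.407

K_a = cos β · (cos β − √(cos²β − cos²φ)) / (cos β + √(cos²β − cos²φ)).
cos β = 0.8902, cos φ = 0.8261, √(cos²β − cos²φ) = 0.3317.
K_a = 0.8902 × (0.8902 − 0.3317)/(0.8902 + 0.3317) = 0.4069.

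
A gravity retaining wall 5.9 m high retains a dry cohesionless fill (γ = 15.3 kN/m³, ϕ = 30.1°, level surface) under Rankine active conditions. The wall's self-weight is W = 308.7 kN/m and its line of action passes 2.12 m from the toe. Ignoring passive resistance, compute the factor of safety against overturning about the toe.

K_a = tan²(45° − 30.1°/2) = 0.3320.
P_a = ½K_aγH² = 0.5×0.3320×15.3×5.9² = 88.41 kN/m, acting at H/3 = 1.967 m above the base.
Overturning moment M_o = P_a × H/3 = 88.41 × 1.967 = 173.9.
Resisting moment M_r = W × 2.12 = 308.7 × 2.12 = 654.4.
FS_overturning = M_r/M_o = 654.4/173.9 = 3.764.

3.76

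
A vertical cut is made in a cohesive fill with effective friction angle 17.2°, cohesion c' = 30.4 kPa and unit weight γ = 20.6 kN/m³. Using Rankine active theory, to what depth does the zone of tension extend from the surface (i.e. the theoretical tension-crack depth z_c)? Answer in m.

4.00 m

K_a = tan²(45° − 17.2°/2) = 0.5436; √K_a = 0.7373.
The active pressure is zero where K_a γ z = 2c√K_a, so z_c = 2c/(γ√K_a) = 2×30.4/(20.6×0.7373) = 4.003 m.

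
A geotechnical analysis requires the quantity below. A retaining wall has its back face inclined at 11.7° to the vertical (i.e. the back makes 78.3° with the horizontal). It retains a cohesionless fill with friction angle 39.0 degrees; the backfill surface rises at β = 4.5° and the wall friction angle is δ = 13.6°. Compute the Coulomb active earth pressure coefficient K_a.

K_a = sin²(α+φ) / [sin²α · sin(α−δ) · (1 + √{sin(φ+δ)sin(φ−β) / (sin(α−δ)sin(α+β))})²].
With α = 78.3°, φ = 39.0°, δ = 13.6°, β = 4.5°: K_a = 0.3121.

0.312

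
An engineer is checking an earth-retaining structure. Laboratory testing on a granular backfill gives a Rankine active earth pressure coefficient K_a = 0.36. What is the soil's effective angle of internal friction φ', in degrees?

K_a = tan²(45° − φ/2) ⇒ 45° − φ/2 = arctan(√0.36) = 30.96°.
φ = 2(45° − 30.96°) = 28.07°.

28.1°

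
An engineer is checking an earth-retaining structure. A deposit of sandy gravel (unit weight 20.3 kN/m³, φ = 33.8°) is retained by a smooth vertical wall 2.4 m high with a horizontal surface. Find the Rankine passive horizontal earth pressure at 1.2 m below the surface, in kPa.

85.4 kPa

K_p = (1 + sin φ)/(1 − sin φ) = 3.508.
σ_h = K_p γ z = 3.508 × 20.3 × 1.2 = 85.44 kPa.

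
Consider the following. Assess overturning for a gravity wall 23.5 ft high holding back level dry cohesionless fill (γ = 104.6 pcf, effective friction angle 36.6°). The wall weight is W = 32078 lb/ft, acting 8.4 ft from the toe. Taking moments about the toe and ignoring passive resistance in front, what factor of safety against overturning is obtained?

K_a = tan²(45° − 36.6°/2) = 0.2530.
P_a = ½K_aγH² = 0.5×0.2530×104.6×23.5² = 7306 lb/ft, acting at H/3 = 7.833 ft above the base.
Overturning moment M_o = P_a × H/3 = 7306 × 7.833 = 57230.
Resisting moment M_r = W × 8.4 = 32078 × 8.4 = 269500.
FS_overturning = M_r/M_o = 269500/57230 = 4.708.

4.71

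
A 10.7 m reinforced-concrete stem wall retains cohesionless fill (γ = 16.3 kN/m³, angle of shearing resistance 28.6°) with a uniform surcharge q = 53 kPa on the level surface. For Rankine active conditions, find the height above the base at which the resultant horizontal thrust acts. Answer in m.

K_a = 0.3525.
Triangular part P₁ = ½K_aγH² = 329.0 at H/3 = 3.567 m; rectangular part P₂ = K_a q H = 199.9 at H/2 = 5.350 m.
ȳ = (P₁·3.567 + P₂·5.350)/(P₁+P₂) = 4.241 m.

4.24 m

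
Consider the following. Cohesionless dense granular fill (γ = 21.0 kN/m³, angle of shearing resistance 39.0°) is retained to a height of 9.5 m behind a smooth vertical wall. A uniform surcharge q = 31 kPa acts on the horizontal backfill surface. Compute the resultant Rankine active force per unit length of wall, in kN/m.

K_a = tan²(45° − φ/2) = 0.2275.
Soil triangle: ½ K_a γ H² = 0.5×0.2275×21.0×9.5² = 215.6 kN/m.
Surcharge rectangle: K_a q H = 0.2275×31×9.5 = 67.00 kN/m.
Total = 215.6 + 67.00 = 282.6 kN/m.

283 kN/m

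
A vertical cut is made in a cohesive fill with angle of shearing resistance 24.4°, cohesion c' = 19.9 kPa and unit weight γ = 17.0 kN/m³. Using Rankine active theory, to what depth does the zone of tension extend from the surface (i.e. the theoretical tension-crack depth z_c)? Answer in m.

3.63 m

K_a = tan²(45° − 24.4°/2) = 0.4153; √K_a = 0.6445.
The active pressure is zero where K_a γ z = 2c√K_a, so z_c = 2c/(γ√K_a) = 2×19.9/(17.0×0.6445) = 3.633 m.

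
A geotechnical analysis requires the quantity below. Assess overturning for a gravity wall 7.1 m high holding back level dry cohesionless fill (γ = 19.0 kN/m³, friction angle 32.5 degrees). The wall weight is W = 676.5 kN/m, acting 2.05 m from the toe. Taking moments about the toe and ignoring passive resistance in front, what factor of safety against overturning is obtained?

4.07

K_a = tan²(45° − 32.5°/2) = 0.3010.
P_a = ½K_aγH² = 0.5×0.3010×19.0×7.1² = 144.1 kN/m, acting at H/3 = 2.367 m above the base.
Overturning moment M_o = P_a × H/3 = 144.1 × 2.367 = 341.1.
Resisting moment M_r = W × 2.05 = 676.5 × 2.05 = 1387.
FS_overturning = M_r/M_o = 1387/341.1 = 4.065.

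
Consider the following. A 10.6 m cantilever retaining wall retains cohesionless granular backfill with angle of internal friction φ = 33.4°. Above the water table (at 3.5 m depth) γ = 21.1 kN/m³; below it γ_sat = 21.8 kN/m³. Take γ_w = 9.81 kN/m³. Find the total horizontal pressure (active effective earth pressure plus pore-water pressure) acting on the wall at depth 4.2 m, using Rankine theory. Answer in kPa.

30.7 kPa

K_a = (1 − sin φ)/(1 + sin φ) = 0.2899.
γ' = 21.8 − 9.81 = 11.99 kN/m³.
Effective vertical stress at 4.2 m: σ'_v = 21.1×3.5 + 11.99×0.700 = 82.24 kPa.
σ'_h = K_a σ'_v = 0.2899 × 82.24 = 23.84 kPa; u = γ_w × 0.700 = 6.867 kPa.
Total σ_h = 23.84 + 6.867 = 30.71 kPa.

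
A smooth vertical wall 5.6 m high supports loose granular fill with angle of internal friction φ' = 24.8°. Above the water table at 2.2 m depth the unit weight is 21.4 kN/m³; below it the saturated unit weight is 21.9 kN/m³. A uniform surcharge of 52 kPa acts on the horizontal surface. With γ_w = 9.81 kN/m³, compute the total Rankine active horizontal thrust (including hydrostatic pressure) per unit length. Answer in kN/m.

K_a = tan²(45° − φ/2) = 0.4090.
γ' = 21.9 − 9.81 = 12.09 kN/m³. h₂ = H − d_w = 3.4 m.
σ'_h: at surface K_a·q = 21.27; at WT K_a(q+γd_w) = 40.52; at base K_a(q+γd_w+γ'h₂) = 57.34 kPa.
P₁ = ½(21.27+40.52)×2.2 = 67.97; P₂ = ½(40.52+57.34)×3.4 = 166.4; P_w = ½γ_w h₂² = 56.70.
Total = 67.97+166.4+56.70 = 291.0 kN/m.

291 kN/m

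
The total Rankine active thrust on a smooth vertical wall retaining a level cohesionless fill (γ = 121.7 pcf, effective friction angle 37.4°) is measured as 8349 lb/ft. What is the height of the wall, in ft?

23.7 ft

K_a = 0.2443. P_a = ½ K_a γ H² ⇒ H = √(2P_a/(K_a γ)).
H = √(2×8349/(0.2443×121.7)) = 23.70 ft.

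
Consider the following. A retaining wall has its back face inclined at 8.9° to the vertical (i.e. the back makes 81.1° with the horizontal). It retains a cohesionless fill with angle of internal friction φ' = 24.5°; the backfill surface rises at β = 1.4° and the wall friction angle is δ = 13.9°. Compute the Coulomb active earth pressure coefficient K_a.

K_a = sin²(α+φ) / [sin²α · sin(α−δ) · (1 + √{sin(φ+δ)sin(φ−β) / (sin(α−δ)sin(α+β))})²].
With α = 81.1°, φ = 24.5°, δ = 13.9°, β = 1.4°: K_a = 0.4484.

0.448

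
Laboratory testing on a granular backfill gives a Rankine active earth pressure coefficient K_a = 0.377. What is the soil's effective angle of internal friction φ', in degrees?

K_a = tan²(45° − φ/2) ⇒ 45° − φ/2 = arctan(√0.377) = 31.55°.
φ = 2(45° − 31.55°) = 26.90°.

26.9°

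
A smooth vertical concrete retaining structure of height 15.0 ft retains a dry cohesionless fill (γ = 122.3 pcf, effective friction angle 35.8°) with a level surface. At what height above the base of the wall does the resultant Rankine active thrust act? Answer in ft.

K_a = 0.2619.
The pressure distribution is triangular, so the resultant acts at H/3 above the base = 15.0/3 = 5.000 ft.

5.00 ft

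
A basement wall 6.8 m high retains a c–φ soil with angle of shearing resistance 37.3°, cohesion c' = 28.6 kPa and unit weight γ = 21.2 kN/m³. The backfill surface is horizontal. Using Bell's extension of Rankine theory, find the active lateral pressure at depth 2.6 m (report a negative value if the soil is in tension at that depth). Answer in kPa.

K_a = (1 − sin φ)/(1 + sin φ) = 0.2453.
σ_a = K_a γ z − 2c√K_a = 0.2453×21.2×2.6 − 2×28.6×0.4953 = -14.81 kPa.

-14.8 kPa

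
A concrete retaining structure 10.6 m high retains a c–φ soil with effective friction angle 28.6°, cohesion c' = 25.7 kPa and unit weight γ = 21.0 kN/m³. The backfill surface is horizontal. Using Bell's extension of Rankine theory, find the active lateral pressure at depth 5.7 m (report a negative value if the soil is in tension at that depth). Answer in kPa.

11.7 kPa

K_a = (1 − sin φ)/(1 + sin φ) = 0.3525.
σ_a = K_a γ z − 2c√K_a = 0.3525×21.0×5.7 − 2×25.7×0.5938 = 11.68 kPa.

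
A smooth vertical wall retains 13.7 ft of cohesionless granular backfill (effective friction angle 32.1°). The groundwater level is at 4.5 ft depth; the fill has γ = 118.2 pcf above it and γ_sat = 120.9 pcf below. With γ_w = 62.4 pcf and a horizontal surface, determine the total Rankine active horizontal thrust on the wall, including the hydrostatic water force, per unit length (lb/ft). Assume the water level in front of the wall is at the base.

K_a = tan²(45° − φ/2) = 0.3060.
γ' = 120.9 − 62.4 = 58.50 pcf. Depth below WT = 9.2 ft.
σ'_h at WT = K_a γ d_w = 162.8 psf; at base = 162.8 + K_a γ' × 9.2 = 327.4 psf.
P₁ (0–4.5 ft) = ½×162.8×4.5 = 366.2. P₂ (4.5–13.7 ft) = ½(162.8+327.4)×9.2 = 2255.
P_w = ½ γ_w h₂² = 0.5×62.4×9.2² = 2641. Total = 366.2+2255+2641 = 5262 lb/ft.

5260 lb/ft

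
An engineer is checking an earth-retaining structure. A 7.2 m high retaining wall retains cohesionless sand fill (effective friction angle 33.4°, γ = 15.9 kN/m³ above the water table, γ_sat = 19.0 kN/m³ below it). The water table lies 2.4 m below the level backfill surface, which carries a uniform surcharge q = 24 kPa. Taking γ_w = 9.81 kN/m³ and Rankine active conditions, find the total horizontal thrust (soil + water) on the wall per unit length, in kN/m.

K_a = tan²(45° − φ/2) = 0.2899.
γ' = 19.0 − 9.81 = 9.190 kN/m³. h₂ = H − d_w = 4.8 m.
σ'_h: at surface K_a·q = 6.958; at WT K_a(q+γd_w) = 18.02; at base K_a(q+γd_w+γ'h₂) = 30.81 kPa.
P₁ = ½(6.958+18.02)×2.4 = 29.98; P₂ = ½(18.02+30.81)×4.8 = 117.2; P_w = ½γ_w h₂² = 113.0.
Total = 29.98+117.2+113.0 = 260.2 kN/m.

260 kN/m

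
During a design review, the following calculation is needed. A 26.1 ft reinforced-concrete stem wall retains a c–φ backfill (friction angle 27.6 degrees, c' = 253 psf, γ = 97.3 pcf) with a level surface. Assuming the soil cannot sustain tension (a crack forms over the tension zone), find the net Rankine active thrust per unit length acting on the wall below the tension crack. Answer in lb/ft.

5470 lb/ft

K_a = 0.3668; √K_a = 0.6056.
Tension-crack depth z_c = 2c/(γ√K_a) = 2×253/(97.3×0.6056) = 8.587 ft.
σ_a at base = K_a γ H − 2c√K_a = 0.3668×97.3×26.1 − 2×253×0.6056 = 625.0 psf.
P_a = ½ × 625.0 × (H − z_c) = 0.5×625.0×17.51 = 5473 lb/ft.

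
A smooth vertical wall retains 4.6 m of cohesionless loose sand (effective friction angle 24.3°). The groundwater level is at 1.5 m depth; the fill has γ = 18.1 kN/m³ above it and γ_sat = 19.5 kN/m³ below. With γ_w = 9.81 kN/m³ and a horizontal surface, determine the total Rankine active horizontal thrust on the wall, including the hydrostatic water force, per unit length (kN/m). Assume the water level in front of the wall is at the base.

K_a = tan²(45° − φ/2) = 0.4169.
γ' = 19.5 − 9.81 = 9.690 kN/m³. Depth below WT = 3.1 m.
σ'_h at WT = K_a γ d_w = 11.32 kPa; at base = 11.32 + K_a γ' × 3.1 = 23.84 kPa.
P₁ (0–1.5 m) = ½×11.32×1.5 = 8.489. P₂ (1.5–4.6 m) = ½(11.32+23.84)×3.1 = 54.50.
P_w = ½ γ_w h₂² = 0.5×9.81×3.1² = 47.14. Total = 8.489+54.50+47.14 = 110.1 kN/m.

110 kN/m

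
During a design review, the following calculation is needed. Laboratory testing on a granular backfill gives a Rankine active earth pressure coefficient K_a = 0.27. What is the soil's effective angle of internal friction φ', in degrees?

K_a = tan²(45° − φ/2) ⇒ 45° − φ/2 = arctan(√0.27) = 27.46°.
φ = 2(45° − 27.46°) = 35.09°.

35.1°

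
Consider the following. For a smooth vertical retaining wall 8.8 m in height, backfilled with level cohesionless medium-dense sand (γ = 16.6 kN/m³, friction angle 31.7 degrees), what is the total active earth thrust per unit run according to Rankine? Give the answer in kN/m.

K_a = tan²(45° − φ/2) = 0.3111.
P_a = ½ K_a γ H² = 0.5 × 0.3111 × 16.6 × 8.8² = 199.9 kN/m.

200 kN/m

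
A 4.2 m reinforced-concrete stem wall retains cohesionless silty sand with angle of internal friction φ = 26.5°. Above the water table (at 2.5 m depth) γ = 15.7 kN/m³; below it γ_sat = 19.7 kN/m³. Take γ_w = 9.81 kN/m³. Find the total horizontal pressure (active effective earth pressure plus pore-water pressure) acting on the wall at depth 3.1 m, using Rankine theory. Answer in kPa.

K_a = (1 − sin φ)/(1 + sin φ) = 0.3829.
γ' = 19.7 − 9.81 = 9.890 kN/m³.
Effective vertical stress at 3.1 m: σ'_v = 15.7×2.5 + 9.890×0.600 = 45.18 kPa.
σ'_h = K_a σ'_v = 0.3829 × 45.18 = 17.30 kPa; u = γ_w × 0.600 = 5.886 kPa.
Total σ_h = 17.30 + 5.886 = 23.19 kPa.

23.2 kPa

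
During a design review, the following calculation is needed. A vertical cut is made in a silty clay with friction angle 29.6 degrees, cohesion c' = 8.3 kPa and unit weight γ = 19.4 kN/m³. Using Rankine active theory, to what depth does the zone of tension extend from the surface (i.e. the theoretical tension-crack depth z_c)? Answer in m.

K_a = tan²(45° − 29.6°/2) = 0.3387; √K_a = 0.5820.
The active pressure is zero where K_a γ z = 2c√K_a, so z_c = 2c/(γ√K_a) = 2×8.3/(19.4×0.5820) = 1.470 m.

1.47 m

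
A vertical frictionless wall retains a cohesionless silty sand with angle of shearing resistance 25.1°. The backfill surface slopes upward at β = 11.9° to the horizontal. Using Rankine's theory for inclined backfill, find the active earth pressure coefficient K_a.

0.441

K_a = cos β · (cos β − √(cos²β − cos²φ)) / (cos β + √(cos²β − cos²φ)).
cos β = 0.9785, cos φ = 0.9056, √(cos²β − cos²φ) = 0.3707.
K_a = 0.9785 × (0.9785 − 0.3707)/(0.9785 + 0.3707) = 0.4408.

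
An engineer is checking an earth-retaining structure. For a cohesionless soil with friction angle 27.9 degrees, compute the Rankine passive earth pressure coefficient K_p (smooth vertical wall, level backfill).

K_p = (1 + sin φ)/(1 − sin φ) = tan²(45° + 27.9°/2) = 2.759.

2.76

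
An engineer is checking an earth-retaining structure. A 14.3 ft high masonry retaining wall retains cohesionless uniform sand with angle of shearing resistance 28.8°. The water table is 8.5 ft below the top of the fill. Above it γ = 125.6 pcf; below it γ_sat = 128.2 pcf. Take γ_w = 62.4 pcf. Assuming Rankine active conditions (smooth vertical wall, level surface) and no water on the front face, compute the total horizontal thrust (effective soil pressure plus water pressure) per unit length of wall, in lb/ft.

5190 lb/ft

K_a = tan²(45° − φ/2) = 0.3498.
γ' = 128.2 − 62.4 = 65.80 pcf. Depth below WT = 5.8 ft.
σ'_h at WT = K_a γ d_w = 373.4 psf; at base = 373.4 + K_a γ' × 5.8 = 506.9 psf.
P₁ (0–8.5 ft) = ½×373.4×8.5 = 1587. P₂ (8.5–14.3 ft) = ½(373.4+506.9)×5.8 = 2553.
P_w = ½ γ_w h₂² = 0.5×62.4×5.8² = 1050. Total = 1587+2553+1050 = 5189 lb/ft.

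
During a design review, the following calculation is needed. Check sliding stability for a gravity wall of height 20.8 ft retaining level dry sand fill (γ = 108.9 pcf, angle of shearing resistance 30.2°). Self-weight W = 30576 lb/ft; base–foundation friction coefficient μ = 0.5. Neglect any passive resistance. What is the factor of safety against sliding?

K_a = tan²(45° − 30.2°/2) = 0.3307.
P_a = ½K_aγH² = 0.5×0.3307×108.9×20.8² = 7789 lb/ft, acting at H/3 = 6.933 ft above the base.
FS_sliding = μW / P_a = 0.5×30576 / 7789 = 1.963.

1.96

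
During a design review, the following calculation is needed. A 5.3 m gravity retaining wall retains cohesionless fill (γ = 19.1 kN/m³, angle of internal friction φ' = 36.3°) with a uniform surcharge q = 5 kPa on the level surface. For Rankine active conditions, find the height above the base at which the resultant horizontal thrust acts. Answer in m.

1.85 m

K_a = 0.2563.
Triangular part P₁ = ½K_aγH² = 68.75 at H/3 = 1.767 m; rectangular part P₂ = K_a q H = 6.791 at H/2 = 2.650 m.
ȳ = (P₁·1.767 + P₂·2.650)/(P₁+P₂) = 1.846 m.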